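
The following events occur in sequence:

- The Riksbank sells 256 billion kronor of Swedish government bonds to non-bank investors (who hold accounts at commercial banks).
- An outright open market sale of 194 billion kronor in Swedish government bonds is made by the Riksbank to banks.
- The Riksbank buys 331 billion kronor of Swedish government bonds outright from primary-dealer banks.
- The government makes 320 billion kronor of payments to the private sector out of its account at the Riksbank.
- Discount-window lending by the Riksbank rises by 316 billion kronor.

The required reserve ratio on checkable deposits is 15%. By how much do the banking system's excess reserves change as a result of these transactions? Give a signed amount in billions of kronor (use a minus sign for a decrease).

Asset sale (to non-banks) 256 billion kronor: reserves −256B, deposits −256B.
OMO sale (to banks) 194 billion kronor: reserves −194B, deposits 0.
OMO purchase (from banks) 331 billion kronor: reserves +331B, deposits 0.
Government spending 320 billion kronor: reserves +320B, deposits +320B.
Discount-window loan 316 billion kronor: reserves +316B, deposits 0.
Totals: Δreserves = +517B, Δdeposits = +64B.
Δrequired reserves = 15% × +64B = +9.6B.
Δexcess reserves = Δreserves − Δrequired = +517B − (+9.6B) = +507.4 billion.

+507.4 billion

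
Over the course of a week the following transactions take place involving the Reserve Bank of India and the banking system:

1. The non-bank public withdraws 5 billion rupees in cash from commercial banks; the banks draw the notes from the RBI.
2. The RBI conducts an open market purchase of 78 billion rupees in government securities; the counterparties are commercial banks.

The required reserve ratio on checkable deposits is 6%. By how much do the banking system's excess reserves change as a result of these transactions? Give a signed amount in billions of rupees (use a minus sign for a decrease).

Currency withdrawal 5 billion rupees: reserves −5B, deposits −5B.
OMO purchase (from banks) 78 billion rupees: reserves +78B, deposits 0.
Totals: Δreserves = +73B, Δdeposits = −5B.
Δrequired reserves = 6% × −5B = −0.3B.
Δexcess reserves = Δreserves − Δrequired = +73B − (−0.3B) = +73.3 billion.

+73.3 billion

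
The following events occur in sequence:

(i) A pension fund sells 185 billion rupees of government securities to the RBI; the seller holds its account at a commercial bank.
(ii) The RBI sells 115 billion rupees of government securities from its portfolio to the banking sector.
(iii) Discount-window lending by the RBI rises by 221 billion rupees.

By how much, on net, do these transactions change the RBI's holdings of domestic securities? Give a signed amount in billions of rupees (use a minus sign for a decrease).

Asset purchase (from non-banks) 185 billion rupees: securities added to the RBI's portfolio → +185B.
OMO sale (to banks) 115 billion rupees: securities removed from the RBI's portfolio → −115B.
Discount-window loan 221 billion rupees: the RBI's securities portfolio is untouched → 0.
Net: 185 − 115 + 0 = +70 billion.

+70 billion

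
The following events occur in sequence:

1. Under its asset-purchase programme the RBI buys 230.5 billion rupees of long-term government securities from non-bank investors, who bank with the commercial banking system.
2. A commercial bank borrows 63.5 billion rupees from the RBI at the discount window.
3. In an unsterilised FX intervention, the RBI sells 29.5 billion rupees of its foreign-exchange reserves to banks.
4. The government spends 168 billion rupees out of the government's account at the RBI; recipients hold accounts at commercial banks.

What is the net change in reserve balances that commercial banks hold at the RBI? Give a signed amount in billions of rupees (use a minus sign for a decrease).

Asset purchase (from non-banks) 230.5 billion rupees: the RBI pays by crediting reserve accounts → +230.5B.
Discount-window loan 63.5 billion rupees: the loan is credited to the bank's reserve account → +63.5B.
FX sale 29.5 billion rupees: the buying banks pay out of their reserve balances → −29.5B.
Government spending 168 billion rupees: government payments flow into bank reserve accounts → +168B.
Net: 230.5 + 63.5 − 29.5 + 168 = +432.5 billion.

+432.5 billion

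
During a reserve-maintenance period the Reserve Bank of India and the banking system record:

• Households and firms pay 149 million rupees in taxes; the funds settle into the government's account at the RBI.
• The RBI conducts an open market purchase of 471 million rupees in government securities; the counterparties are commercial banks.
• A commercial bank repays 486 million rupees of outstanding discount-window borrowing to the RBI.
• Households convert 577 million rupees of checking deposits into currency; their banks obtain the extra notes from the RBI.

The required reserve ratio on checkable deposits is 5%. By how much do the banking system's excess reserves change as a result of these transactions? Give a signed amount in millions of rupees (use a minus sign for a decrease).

Government account inflow 149 million rupees: reserves −149M, deposits −149M.
OMO purchase (from banks) 471 million rupees: reserves +471M, deposits 0.
Discount-window repayment 486 million rupees: reserves −486M, deposits 0.
Currency withdrawal 577 million rupees: reserves −577M, deposits −577M.
Totals: Δreserves = −741M, Δdeposits = −726M.
Δrequired reserves = 5% × −726M = −36.3M.
Δexcess reserves = Δreserves − Δrequired = −741M − (−36.3M) = -704.7 million.

-704.7 million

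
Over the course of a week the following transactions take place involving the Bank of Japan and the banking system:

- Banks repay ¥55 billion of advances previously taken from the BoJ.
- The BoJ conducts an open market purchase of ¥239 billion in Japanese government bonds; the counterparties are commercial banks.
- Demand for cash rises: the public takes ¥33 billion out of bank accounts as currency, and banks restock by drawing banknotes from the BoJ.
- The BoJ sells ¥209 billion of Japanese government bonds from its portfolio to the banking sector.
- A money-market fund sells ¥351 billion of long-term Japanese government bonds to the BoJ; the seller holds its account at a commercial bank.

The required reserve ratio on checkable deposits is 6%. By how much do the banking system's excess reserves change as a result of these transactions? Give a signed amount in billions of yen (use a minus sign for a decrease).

+¥273.92 billion

Discount-window repayment ¥55 billion: reserves −¥55B, deposits 0.
OMO purchase (from banks) ¥239 billion: reserves +¥239B, deposits 0.
Currency withdrawal ¥33 billion: reserves −¥33B, deposits −¥33B.
OMO sale (to banks) ¥209 billion: reserves −¥209B, deposits 0.
Asset purchase (from non-banks) ¥351 billion: reserves +¥351B, deposits +¥351B.
Totals: Δreserves = +¥293B, Δdeposits = +¥318B.
Δrequired reserves = 6% × +¥318B = +¥19.08B.
Δexcess reserves = Δreserves − Δrequired = +¥293B − (+¥19.08B) = +¥273.92 billion.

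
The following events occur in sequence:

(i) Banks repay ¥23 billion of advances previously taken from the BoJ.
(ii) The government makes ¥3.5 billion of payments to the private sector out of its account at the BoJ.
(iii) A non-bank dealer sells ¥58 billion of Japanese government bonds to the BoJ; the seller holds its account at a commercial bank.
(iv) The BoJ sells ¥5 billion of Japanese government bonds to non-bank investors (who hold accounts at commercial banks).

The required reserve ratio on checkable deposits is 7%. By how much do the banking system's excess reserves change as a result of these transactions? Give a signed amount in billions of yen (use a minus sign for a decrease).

+¥29.545 billion

Discount-window repayment ¥23 billion: reserves −¥23B, deposits 0.
Government spending ¥3.5 billion: reserves +¥3.5B, deposits +¥3.5B.
Asset purchase (from non-banks) ¥58 billion: reserves +¥58B, deposits +¥58B.
Asset sale (to non-banks) ¥5 billion: reserves −¥5B, deposits −¥5B.
Totals: Δreserves = +¥33.5B, Δdeposits = +¥56.5B.
Δrequired reserves = 7% × +¥56.5B = +¥3.955B.
Δexcess reserves = Δreserves − Δrequired = +¥33.5B − (+¥3.955B) = +¥29.545 billion.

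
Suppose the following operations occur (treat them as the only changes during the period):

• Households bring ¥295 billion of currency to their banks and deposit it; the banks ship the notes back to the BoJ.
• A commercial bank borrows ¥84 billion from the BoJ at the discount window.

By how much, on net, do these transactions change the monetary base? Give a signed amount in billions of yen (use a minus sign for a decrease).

+¥84 billion

Currency deposit ¥295 billion: just a shift between currency and reserves — both are base money → 0.
Discount-window loan ¥84 billion: BoJ balance sheet expands → +¥84B.
Net: 0 + 84 = +¥84 billion.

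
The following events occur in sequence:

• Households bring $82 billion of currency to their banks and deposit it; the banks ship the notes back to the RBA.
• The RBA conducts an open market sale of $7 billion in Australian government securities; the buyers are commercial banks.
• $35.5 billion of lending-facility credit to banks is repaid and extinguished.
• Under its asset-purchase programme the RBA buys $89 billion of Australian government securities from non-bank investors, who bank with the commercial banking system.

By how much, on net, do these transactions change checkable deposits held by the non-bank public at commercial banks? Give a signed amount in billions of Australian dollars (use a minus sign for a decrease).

RBA balance sheet:
  Assets:      Securities +$82B, Loans to banks −$35.5B
  Liabilities: Bank reserves +$128.5B, Currency in circulation −$82B
Commercial banking system:
  Assets:      Reserves at CB +$128.5B, Securities +$7B
  Liabilities: Checkable deposits +$171B, Borrowings from CB −$35.5B
So the change in checkable deposits held by the non-bank public at commercial banks is +$171 billion.

+$171 billion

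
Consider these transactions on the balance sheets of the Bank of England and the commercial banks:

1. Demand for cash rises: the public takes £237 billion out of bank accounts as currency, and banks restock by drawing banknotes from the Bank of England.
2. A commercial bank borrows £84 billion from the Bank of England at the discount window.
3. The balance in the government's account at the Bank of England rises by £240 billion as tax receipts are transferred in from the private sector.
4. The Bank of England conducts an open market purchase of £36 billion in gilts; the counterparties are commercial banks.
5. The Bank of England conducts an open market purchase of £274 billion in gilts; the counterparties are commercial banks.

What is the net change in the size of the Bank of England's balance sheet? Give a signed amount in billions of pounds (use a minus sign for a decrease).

Bank of England balance sheet:
  Assets:      Securities +£310B, Loans to banks +£84B
  Liabilities: Bank reserves −£83B, Currency in circulation +£237B, Government deposits +£240B
Commercial banking system:
  Assets:      Reserves at CB −£83B, Securities −£310B
  Liabilities: Checkable deposits −£477B, Borrowings from CB +£84B
Change in total Bank of England assets = +£394 billion.

+£394 billion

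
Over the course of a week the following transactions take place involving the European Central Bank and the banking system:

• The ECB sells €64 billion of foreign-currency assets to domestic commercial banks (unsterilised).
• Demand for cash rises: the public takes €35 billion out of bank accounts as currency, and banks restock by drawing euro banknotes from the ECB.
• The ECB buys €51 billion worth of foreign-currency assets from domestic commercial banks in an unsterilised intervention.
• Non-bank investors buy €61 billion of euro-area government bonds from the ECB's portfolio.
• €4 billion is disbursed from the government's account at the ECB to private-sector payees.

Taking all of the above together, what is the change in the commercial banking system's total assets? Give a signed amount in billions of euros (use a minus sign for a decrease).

FX sale €64 billion: just an asset swap on bank balance sheets → 0.
Currency withdrawal €35 billion: bank balance sheets shrink → −€35B.
FX purchase €51 billion: just an asset swap on bank balance sheets → 0.
Asset sale (to non-banks) €61 billion: bank balance sheets shrink → −€61B.
Government spending €4 billion: bank balance sheets expand → +€4B.
Net: 0 − 35 + 0 − 61 + 4 = -€92 billion.

-€92 billion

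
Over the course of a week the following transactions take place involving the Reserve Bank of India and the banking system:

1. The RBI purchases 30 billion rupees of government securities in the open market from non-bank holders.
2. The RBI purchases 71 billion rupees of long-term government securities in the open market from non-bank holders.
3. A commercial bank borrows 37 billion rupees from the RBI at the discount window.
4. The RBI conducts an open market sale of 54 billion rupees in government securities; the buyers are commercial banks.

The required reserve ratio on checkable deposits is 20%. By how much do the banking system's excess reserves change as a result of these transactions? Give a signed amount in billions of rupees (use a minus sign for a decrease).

+63.8 billion

Asset purchase (from non-banks) 30 billion rupees: reserves +30B, deposits +30B.
Asset purchase (from non-banks) 71 billion rupees: reserves +71B, deposits +71B.
Discount-window loan 37 billion rupees: reserves +37B, deposits 0.
OMO sale (to banks) 54 billion rupees: reserves −54B, deposits 0.
Totals: Δreserves = +84B, Δdeposits = +101B.
Δrequired reserves = 20% × +101B = +20.2B.
Δexcess reserves = Δreserves − Δrequired = +84B − (+20.2B) = +63.8 billion.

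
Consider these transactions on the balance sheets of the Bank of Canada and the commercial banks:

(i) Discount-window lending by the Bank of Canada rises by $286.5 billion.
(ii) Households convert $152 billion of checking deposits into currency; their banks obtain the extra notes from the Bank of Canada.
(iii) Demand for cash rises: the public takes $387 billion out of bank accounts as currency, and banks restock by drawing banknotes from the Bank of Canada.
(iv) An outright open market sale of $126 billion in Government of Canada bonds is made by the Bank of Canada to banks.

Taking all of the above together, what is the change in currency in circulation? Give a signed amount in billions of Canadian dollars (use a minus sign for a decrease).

+$539 billion

Bank of Canada balance sheet:
  Assets:      Securities −$126B, Loans to banks +$286.5B
  Liabilities: Bank reserves −$378.5B, Currency in circulation +$539B
Commercial banking system:
  Assets:      Reserves at CB −$378.5B, Securities +$126B
  Liabilities: Checkable deposits −$539B, Borrowings from CB +$286.5B
So the change in currency in circulation is +$539 billion.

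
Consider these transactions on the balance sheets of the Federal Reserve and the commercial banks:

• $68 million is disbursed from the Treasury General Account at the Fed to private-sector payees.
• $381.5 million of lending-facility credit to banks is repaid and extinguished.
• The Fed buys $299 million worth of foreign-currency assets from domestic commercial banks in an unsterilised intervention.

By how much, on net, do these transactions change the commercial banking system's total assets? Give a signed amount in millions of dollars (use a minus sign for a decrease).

Fed balance sheet:
  Assets:      Loans to banks −$381.5M, Foreign assets +$299M
  Liabilities: Bank reserves −$14.5M, Government deposits −$68M
Commercial banking system:
  Assets:      Reserves at CB −$14.5M, Foreign assets −$299M
  Liabilities: Checkable deposits +$68M, Borrowings from CB −$381.5M
Change in total bank assets = -$313.5 million.

-$313.5 million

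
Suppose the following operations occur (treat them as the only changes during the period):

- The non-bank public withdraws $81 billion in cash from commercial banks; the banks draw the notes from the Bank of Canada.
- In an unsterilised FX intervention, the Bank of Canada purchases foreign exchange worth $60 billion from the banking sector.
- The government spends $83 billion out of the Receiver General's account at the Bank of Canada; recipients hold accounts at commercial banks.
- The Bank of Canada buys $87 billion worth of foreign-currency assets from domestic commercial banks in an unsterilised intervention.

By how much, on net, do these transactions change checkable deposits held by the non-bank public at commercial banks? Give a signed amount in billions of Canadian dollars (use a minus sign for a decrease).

Currency withdrawal $81 billion: non-bank counterparties' bank balances fall → −$81B.
FX purchase $60 billion: the counterparty is a bank, so public deposits are unchanged → 0.
Government spending $83 billion: non-bank counterparties' bank balances rise → +$83B.
FX purchase $87 billion: the counterparty is a bank, so public deposits are unchanged → 0.
Net: −81 + 0 + 83 + 0 = +$2 billion.

+$2 billion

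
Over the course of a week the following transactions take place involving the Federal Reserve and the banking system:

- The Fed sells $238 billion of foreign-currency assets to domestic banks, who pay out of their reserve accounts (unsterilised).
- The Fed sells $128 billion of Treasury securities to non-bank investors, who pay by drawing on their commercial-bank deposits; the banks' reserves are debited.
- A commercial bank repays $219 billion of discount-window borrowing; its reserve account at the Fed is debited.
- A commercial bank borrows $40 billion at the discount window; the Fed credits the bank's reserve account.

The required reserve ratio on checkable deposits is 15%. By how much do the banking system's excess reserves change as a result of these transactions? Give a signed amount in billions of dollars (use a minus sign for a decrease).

FX sale $238 billion: reserves −$238B, deposits 0.
Asset sale (to non-banks) $128 billion: reserves −$128B, deposits −$128B.
Discount-window repayment $219 billion: reserves −$219B, deposits 0.
Discount-window loan $40 billion: reserves +$40B, deposits 0.
Totals: Δreserves = −$545B, Δdeposits = −$128B.
Δrequired reserves = 15% × −$128B = −$19.2B.
Δexcess reserves = Δreserves − Δrequired = −$545B − (−$19.2B) = -$525.8 billion.

-$525.8 billion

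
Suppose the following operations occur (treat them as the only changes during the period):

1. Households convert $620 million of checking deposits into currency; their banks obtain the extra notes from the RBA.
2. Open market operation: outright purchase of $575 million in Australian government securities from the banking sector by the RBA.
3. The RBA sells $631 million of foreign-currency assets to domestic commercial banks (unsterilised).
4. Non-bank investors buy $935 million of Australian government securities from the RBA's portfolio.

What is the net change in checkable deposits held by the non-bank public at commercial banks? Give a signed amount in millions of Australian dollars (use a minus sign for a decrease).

Currency withdrawal $620 million: non-bank counterparties' bank balances fall → −$620M.
OMO purchase (from banks) $575 million: the counterparty is a bank, so public deposits are unchanged → 0.
FX sale $631 million: the counterparty is a bank, so public deposits are unchanged → 0.
Asset sale (to non-banks) $935 million: non-bank counterparties' bank balances fall → −$935M.
Net: −620 + 0 + 0 − 935 = -$1555 million.

-$1555 million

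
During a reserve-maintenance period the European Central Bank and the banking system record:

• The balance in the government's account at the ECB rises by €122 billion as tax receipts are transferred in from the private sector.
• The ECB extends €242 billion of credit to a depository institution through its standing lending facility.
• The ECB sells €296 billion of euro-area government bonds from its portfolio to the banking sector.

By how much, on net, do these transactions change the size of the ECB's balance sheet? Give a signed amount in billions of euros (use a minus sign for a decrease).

Government account inflow €122 billion: only the composition of liabilities changes → 0.
Discount-window loan €242 billion: an ECB asset is acquired → +€242B.
OMO sale (to banks) €296 billion: an ECB asset is shed → −€296B.
Net: 0 + 242 − 296 = -€54 billion.

-€54 billion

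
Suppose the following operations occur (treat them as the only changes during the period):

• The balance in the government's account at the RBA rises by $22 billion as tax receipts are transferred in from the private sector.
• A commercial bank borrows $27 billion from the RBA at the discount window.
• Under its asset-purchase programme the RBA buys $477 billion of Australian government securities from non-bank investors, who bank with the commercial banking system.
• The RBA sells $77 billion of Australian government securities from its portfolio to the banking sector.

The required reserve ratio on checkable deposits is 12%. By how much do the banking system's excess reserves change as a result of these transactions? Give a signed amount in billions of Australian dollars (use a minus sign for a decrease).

+$350.4 billion

Government account inflow $22 billion: reserves −$22B, deposits −$22B.
Discount-window loan $27 billion: reserves +$27B, deposits 0.
Asset purchase (from non-banks) $477 billion: reserves +$477B, deposits +$477B.
OMO sale (to banks) $77 billion: reserves −$77B, deposits 0.
Totals: Δreserves = +$405B, Δdeposits = +$455B.
Δrequired reserves = 12% × +$455B = +$54.6B.
Δexcess reserves = Δreserves − Δrequired = +$405B − (+$54.6B) = +$350.4 billion.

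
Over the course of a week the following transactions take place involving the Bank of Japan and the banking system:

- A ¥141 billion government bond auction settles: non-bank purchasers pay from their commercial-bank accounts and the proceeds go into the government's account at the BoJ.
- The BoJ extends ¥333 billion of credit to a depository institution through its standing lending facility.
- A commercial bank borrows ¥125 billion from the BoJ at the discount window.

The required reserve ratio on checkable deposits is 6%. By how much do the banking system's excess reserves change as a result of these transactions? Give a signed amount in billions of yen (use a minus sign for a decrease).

+¥325.46 billion

Government account inflow ¥141 billion: reserves −¥141B, deposits −¥141B.
Discount-window loan ¥333 billion: reserves +¥333B, deposits 0.
Discount-window loan ¥125 billion: reserves +¥125B, deposits 0.
Totals: Δreserves = +¥317B, Δdeposits = −¥141B.
Δrequired reserves = 6% × −¥141B = −¥8.46B.
Δexcess reserves = Δreserves − Δrequired = +¥317B − (−¥8.46B) = +¥325.46 billion.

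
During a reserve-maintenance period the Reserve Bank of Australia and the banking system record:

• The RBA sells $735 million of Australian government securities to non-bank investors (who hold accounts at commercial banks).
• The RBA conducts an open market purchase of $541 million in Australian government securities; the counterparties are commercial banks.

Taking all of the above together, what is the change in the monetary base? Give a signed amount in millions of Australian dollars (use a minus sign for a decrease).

-$194 million

Asset sale (to non-banks) $735 million: RBA balance sheet contracts → −$735M.
OMO purchase (from banks) $541 million: RBA balance sheet expands → +$541M.
Net: −735 + 541 = -$194 million.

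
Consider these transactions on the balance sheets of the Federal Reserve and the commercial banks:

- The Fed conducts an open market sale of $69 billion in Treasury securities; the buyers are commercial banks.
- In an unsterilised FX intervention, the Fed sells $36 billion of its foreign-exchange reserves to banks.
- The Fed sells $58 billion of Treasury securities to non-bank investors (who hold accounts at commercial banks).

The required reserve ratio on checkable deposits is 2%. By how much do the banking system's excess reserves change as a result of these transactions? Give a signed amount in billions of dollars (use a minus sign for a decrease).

-$161.84 billion

OMO sale (to banks) $69 billion: reserves −$69B, deposits 0.
FX sale $36 billion: reserves −$36B, deposits 0.
Asset sale (to non-banks) $58 billion: reserves −$58B, deposits −$58B.
Totals: Δreserves = −$163B, Δdeposits = −$58B.
Δrequired reserves = 2% × −$58B = −$1.16B.
Δexcess reserves = Δreserves − Δrequired = −$163B − (−$1.16B) = -$161.84 billion.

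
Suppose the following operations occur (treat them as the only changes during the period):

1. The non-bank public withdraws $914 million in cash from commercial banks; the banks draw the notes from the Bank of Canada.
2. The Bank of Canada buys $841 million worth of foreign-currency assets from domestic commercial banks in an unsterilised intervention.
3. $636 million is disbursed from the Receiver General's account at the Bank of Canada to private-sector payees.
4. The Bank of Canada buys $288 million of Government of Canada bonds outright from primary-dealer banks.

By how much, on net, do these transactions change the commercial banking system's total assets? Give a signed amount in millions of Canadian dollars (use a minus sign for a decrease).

-$278 million

Currency withdrawal $914 million: bank balance sheets shrink → −$914M.
FX purchase $841 million: just an asset swap on bank balance sheets → 0.
Government spending $636 million: bank balance sheets expand → +$636M.
OMO purchase (from banks) $288 million: just an asset swap on bank balance sheets → 0.
Net: −914 + 0 + 636 + 0 = -$278 million.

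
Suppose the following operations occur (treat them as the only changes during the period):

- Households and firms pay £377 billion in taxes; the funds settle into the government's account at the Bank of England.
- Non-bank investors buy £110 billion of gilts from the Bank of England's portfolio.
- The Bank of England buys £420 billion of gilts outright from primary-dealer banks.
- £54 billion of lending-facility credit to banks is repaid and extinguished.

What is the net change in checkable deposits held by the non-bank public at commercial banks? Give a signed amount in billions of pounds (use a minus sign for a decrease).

Bank of England balance sheet:
  Assets:      Securities +£310B, Loans to banks −£54B
  Liabilities: Bank reserves −£121B, Government deposits +£377B
Commercial banking system:
  Assets:      Reserves at CB −£121B, Securities −£420B
  Liabilities: Checkable deposits −£487B, Borrowings from CB −£54B
So the change in checkable deposits held by the non-bank public at commercial banks is -£487 billion.

-£487 billion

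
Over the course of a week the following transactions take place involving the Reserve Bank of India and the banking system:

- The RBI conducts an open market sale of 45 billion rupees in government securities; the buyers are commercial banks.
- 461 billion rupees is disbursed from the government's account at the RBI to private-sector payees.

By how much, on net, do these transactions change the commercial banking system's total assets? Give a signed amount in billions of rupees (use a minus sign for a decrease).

+461 billion

OMO sale (to banks) 45 billion rupees: just an asset swap on bank balance sheets → 0.
Government spending 461 billion rupees: bank balance sheets expand → +461B.
Net: 0 + 461 = +461 billion.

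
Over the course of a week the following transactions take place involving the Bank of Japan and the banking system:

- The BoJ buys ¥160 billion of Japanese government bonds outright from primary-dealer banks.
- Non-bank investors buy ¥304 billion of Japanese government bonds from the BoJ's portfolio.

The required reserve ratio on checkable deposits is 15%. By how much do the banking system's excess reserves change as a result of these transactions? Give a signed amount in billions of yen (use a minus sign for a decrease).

-¥98.4 billion

OMO purchase (from banks) ¥160 billion: reserves +¥160B, deposits 0.
Asset sale (to non-banks) ¥304 billion: reserves −¥304B, deposits −¥304B.
Totals: Δreserves = −¥144B, Δdeposits = −¥304B.
Δrequired reserves = 15% × −¥304B = −¥45.6B.
Δexcess reserves = Δreserves − Δrequired = −¥144B − (−¥45.6B) = -¥98.4 billion.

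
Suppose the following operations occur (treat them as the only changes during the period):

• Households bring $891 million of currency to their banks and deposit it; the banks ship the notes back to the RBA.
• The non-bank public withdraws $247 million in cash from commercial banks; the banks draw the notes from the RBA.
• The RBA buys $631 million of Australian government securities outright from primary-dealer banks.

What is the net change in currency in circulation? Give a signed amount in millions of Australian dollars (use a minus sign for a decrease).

-$644 million

RBA balance sheet:
  Assets:      Securities +$631M
  Liabilities: Bank reserves +$1275M, Currency in circulation −$644M
Commercial banking system:
  Assets:      Reserves at CB +$1275M, Securities −$631M
  Liabilities: Checkable deposits +$644M
So the change in currency in circulation is -$644 million.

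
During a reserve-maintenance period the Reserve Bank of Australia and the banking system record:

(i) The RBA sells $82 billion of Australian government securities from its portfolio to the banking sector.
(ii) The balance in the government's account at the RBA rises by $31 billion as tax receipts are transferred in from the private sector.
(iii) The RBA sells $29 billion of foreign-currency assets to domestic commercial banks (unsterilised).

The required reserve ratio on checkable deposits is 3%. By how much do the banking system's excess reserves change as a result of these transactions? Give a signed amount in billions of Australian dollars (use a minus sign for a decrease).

OMO sale (to banks) $82 billion: reserves −$82B, deposits 0.
Government account inflow $31 billion: reserves −$31B, deposits −$31B.
FX sale $29 billion: reserves −$29B, deposits 0.
Totals: Δreserves = −$142B, Δdeposits = −$31B.
Δrequired reserves = 3% × −$31B = −$0.93B.
Δexcess reserves = Δreserves − Δrequired = −$142B − (−$0.93B) = -$141.07 billion.

-$141.07 billion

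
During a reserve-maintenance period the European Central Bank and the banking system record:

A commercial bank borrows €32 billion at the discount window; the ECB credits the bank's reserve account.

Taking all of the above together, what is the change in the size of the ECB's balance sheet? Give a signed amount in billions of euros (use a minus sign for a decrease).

+€32 billion

Discount-window loan €32 billion: an ECB asset is acquired → +€32B.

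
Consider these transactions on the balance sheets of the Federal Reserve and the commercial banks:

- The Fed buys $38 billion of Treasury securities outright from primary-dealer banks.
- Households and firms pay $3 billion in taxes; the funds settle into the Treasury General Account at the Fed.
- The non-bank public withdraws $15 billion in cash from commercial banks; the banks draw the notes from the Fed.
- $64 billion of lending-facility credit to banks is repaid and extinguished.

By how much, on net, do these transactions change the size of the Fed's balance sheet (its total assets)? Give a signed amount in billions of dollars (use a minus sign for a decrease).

-$26 billion

Fed balance sheet:
  Assets:      Securities +$38B, Loans to banks −$64B
  Liabilities: Bank reserves −$44B, Currency in circulation +$15B, Government deposits +$3B
Commercial banking system:
  Assets:      Reserves at CB −$44B, Securities −$38B
  Liabilities: Checkable deposits −$18B, Borrowings from CB −$64B
Change in total Fed assets = -$26 billion.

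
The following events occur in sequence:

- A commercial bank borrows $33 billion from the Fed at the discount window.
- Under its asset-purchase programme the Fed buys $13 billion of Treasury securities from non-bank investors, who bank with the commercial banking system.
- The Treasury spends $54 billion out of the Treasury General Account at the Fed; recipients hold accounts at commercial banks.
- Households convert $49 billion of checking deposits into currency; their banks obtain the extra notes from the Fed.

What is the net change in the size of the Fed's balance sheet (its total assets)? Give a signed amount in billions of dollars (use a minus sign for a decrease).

Discount-window loan $33 billion: a Fed asset is acquired → +$33B.
Asset purchase (from non-banks) $13 billion: a Fed asset is acquired → +$13B.
Government spending $54 billion: only the composition of liabilities changes → 0.
Currency withdrawal $49 billion: only the composition of liabilities changes → 0.
Net: 33 + 13 + 0 + 0 = +$46 billion.

+$46 billion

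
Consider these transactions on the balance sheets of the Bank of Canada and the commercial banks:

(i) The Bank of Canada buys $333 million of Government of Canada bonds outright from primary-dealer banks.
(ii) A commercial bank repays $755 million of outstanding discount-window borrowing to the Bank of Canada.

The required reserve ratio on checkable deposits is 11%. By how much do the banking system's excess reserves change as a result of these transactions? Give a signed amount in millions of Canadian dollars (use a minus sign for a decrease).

OMO purchase (from banks) $333 million: reserves +$333M, deposits 0.
Discount-window repayment $755 million: reserves −$755M, deposits 0.
Totals: Δreserves = −$422M, Δdeposits = 0.
Δrequired reserves = 11% × 0 = 0.
Δexcess reserves = Δreserves − Δrequired = −$422M − (0) = -$422 million.

-$422 million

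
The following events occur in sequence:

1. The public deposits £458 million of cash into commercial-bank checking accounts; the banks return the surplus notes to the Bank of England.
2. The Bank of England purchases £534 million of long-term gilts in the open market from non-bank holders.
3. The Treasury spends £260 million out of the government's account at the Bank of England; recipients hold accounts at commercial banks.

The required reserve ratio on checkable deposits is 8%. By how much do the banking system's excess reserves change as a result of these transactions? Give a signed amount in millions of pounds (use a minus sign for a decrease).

+£1151.84 million

Currency deposit £458 million: reserves +£458M, deposits +£458M.
Asset purchase (from non-banks) £534 million: reserves +£534M, deposits +£534M.
Government spending £260 million: reserves +£260M, deposits +£260M.
Totals: Δreserves = +£1252M, Δdeposits = +£1252M.
Δrequired reserves = 8% × +£1252M = +£100.16M.
Δexcess reserves = Δreserves − Δrequired = +£1252M − (+£100.16M) = +£1151.84 million.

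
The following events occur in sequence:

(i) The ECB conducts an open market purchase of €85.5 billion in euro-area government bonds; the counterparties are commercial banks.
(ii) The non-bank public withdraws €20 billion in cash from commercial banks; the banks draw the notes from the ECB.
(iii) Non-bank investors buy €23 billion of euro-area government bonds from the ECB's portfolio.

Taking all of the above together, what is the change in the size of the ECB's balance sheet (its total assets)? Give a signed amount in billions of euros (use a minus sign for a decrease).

+€62.5 billion

OMO purchase (from banks) €85.5 billion: an ECB asset is acquired → +€85.5B.
Currency withdrawal €20 billion: only the composition of liabilities changes → 0.
Asset sale (to non-banks) €23 billion: an ECB asset is shed → −€23B.
Net: 85.5 + 0 − 23 = +€62.5 billion.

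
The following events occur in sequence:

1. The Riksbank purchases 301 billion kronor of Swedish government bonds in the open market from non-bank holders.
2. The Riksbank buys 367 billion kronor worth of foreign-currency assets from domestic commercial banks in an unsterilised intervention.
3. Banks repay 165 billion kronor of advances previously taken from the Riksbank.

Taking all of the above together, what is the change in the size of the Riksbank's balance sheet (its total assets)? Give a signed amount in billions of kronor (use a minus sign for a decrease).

Riksbank balance sheet:
  Assets:      Securities +301B, Loans to banks −165B, Foreign assets +367B
  Liabilities: Bank reserves +503B
Change in total Riksbank assets = +503 billion.

+503 billion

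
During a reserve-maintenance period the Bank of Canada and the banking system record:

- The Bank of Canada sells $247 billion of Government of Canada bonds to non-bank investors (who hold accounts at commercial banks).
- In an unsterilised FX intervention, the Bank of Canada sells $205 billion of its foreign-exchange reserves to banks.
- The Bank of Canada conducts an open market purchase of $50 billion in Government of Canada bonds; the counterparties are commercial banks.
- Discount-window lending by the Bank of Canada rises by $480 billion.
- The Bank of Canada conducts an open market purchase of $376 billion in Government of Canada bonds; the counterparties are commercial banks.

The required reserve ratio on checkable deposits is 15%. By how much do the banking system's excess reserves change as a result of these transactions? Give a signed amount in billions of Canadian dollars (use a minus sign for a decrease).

+$491.05 billion

Asset sale (to non-banks) $247 billion: reserves −$247B, deposits −$247B.
FX sale $205 billion: reserves −$205B, deposits 0.
OMO purchase (from banks) $50 billion: reserves +$50B, deposits 0.
Discount-window loan $480 billion: reserves +$480B, deposits 0.
OMO purchase (from banks) $376 billion: reserves +$376B, deposits 0.
Totals: Δreserves = +$454B, Δdeposits = −$247B.
Δrequired reserves = 15% × −$247B = −$37.05B.
Δexcess reserves = Δreserves − Δrequired = +$454B − (−$37.05B) = +$491.05 billion.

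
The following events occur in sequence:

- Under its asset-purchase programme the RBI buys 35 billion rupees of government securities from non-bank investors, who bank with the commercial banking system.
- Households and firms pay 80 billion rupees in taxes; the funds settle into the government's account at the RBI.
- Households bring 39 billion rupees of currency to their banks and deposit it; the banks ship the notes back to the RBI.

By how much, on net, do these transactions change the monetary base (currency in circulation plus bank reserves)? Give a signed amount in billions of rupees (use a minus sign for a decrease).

Asset purchase (from non-banks) 35 billion rupees: RBI balance sheet expands → +35B.
Government account inflow 80 billion rupees: reserves shift to a non-base liability → −80B.
Currency deposit 39 billion rupees: just a shift between currency and reserves — both are base money → 0.
Net: 35 − 80 + 0 = -45 billion.

-45 billion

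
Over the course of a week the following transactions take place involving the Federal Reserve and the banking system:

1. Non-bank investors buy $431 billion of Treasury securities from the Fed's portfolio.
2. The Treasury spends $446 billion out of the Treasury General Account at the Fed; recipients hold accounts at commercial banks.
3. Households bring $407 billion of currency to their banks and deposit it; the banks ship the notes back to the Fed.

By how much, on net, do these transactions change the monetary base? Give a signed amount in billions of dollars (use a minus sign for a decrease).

+$15 billion

Fed balance sheet:
  Assets:      Securities −$431B
  Liabilities: Bank reserves +$422B, Currency in circulation −$407B, Government deposits −$446B
Monetary base = currency + reserves: −$407B + (+$422B) = +$15 billion.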